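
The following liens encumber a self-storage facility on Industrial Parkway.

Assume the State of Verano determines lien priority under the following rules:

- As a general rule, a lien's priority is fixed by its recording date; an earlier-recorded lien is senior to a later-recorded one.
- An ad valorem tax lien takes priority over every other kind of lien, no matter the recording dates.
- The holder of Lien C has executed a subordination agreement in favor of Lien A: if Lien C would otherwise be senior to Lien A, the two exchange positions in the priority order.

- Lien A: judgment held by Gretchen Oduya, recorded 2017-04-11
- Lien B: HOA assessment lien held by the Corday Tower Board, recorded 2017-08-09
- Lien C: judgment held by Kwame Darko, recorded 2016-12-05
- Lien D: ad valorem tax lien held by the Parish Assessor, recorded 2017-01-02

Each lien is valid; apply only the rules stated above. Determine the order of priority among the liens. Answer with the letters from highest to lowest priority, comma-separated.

D, as an ad valorem tax lien, has superpriority and ranks first.
Ordering the rest by effective date: C (2016-12-05), A (2017-04-11), B (2017-08-09).
C is senior to A before the subordination, so the two trade places.

D, A, C, B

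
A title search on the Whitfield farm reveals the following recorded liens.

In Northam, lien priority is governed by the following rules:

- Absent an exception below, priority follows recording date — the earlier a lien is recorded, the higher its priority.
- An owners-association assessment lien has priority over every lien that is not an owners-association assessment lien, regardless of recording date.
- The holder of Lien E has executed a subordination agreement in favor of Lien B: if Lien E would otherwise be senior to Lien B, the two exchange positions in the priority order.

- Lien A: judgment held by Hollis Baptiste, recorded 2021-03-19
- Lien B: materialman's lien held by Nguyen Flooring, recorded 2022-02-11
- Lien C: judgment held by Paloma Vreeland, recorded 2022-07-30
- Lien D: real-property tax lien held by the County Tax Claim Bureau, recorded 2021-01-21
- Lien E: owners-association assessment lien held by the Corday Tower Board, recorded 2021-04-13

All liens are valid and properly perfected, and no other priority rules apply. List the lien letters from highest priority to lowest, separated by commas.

E is an owners-association assessment lien and takes priority over every other lien.
Ordering the rest by effective date: D (2021-01-21), A (2021-03-19), B (2022-02-11), C (2022-07-30).
Because E would otherwise rank above B, the subordination swaps them.

B, D, A, E, C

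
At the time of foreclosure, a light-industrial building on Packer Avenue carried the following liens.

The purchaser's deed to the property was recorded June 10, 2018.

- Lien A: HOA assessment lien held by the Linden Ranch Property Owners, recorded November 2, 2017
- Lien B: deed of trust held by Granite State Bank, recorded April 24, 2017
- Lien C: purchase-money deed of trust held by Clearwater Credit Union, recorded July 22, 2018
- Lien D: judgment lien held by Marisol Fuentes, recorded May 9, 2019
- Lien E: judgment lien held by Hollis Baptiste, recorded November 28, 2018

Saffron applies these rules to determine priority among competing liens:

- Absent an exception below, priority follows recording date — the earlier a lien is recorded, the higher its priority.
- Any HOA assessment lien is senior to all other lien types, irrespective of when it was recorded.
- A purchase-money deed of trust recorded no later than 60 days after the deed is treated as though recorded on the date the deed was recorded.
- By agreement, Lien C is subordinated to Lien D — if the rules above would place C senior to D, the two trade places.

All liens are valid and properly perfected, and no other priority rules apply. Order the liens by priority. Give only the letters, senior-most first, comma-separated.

A, B, D, E, C

Effective dates: C was recorded within the 60-day window, so its effective date is the deed date June 10, 2018.
A, as an HOA assessment lien, has superpriority and ranks first.
Among the remaining liens, by effective date: B (April 24, 2017), C (June 10, 2018), E (November 28, 2018), D (May 9, 2019).
The subordination applies — C was senior to D — so C and D swap.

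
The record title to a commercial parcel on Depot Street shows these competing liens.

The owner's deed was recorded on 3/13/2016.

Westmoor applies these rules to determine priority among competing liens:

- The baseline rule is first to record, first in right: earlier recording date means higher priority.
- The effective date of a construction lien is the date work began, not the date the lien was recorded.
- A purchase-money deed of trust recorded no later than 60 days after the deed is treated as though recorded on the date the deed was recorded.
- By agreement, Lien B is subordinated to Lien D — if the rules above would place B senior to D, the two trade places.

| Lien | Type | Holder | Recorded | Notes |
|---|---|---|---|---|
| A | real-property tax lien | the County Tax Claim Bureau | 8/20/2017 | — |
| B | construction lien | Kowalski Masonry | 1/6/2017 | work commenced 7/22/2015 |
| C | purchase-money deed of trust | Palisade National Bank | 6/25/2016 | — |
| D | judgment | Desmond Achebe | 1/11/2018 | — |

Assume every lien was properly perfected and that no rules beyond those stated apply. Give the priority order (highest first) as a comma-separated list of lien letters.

Adjusting effective dates: B is treated as recorded 7/22/2015, the work-commencement date; C was recorded 104 days after the deed, outside the 60-day window, so it keeps its recording date.
Ordering by effective date: B (7/22/2015), C (6/25/2016), A (8/20/2017), D (1/11/2018).
Because B would otherwise rank above D, the subordination swaps them.

D, C, A, B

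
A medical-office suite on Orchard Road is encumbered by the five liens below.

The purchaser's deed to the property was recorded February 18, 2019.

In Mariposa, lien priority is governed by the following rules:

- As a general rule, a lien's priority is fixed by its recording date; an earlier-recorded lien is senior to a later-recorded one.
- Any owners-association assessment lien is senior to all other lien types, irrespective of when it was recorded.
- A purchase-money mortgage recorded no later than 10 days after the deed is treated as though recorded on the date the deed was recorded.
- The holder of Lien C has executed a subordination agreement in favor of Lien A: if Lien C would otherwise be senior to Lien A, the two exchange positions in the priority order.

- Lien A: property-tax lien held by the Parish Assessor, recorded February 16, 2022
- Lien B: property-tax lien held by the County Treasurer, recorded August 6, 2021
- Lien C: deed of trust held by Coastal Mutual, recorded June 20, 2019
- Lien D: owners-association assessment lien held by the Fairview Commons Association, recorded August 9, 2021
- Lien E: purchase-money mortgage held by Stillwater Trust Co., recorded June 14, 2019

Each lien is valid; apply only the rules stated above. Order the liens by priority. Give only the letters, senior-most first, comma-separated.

Effective dates: E was recorded 116 days after the deed, outside the 10-day window, so it keeps its recording date.
D is an owners-association assessment lien and takes priority over every other lien.
Ordering the rest by effective date: E (June 14, 2019), C (June 20, 2019), B (August 6, 2021), A (February 16, 2022).
C would otherwise be senior to A, so under the subordination agreement C and A exchange positions.

D, E, A, B, C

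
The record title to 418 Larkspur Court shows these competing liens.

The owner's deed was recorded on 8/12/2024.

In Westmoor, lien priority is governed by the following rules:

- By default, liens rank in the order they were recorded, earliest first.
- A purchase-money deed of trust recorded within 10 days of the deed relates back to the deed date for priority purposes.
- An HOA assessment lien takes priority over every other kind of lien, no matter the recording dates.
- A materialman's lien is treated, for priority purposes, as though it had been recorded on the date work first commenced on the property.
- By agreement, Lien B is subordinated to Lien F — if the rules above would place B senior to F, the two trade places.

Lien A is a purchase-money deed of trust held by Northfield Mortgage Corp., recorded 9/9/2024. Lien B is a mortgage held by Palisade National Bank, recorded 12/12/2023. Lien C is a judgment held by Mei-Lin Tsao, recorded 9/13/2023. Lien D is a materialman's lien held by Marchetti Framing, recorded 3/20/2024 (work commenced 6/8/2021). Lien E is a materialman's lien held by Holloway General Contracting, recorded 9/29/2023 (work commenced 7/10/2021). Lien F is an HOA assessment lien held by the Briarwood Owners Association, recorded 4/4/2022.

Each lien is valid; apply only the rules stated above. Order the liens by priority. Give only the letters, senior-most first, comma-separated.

F, D, E, C, B, A

Adjusting effective dates: A missed the 10-day window (28 days after the deed), so its recording date stands; D's effective date is 6/8/2021, when work began; E relates back to 7/10/2021 (work commenced).
F, as an HOA assessment lien, has superpriority and ranks first.
The other liens, earliest effective date first: D (6/8/2021), E (7/10/2021), C (9/13/2023), B (12/12/2023), A (9/9/2024).
Since B is not senior to F, the subordination leaves the order unchanged.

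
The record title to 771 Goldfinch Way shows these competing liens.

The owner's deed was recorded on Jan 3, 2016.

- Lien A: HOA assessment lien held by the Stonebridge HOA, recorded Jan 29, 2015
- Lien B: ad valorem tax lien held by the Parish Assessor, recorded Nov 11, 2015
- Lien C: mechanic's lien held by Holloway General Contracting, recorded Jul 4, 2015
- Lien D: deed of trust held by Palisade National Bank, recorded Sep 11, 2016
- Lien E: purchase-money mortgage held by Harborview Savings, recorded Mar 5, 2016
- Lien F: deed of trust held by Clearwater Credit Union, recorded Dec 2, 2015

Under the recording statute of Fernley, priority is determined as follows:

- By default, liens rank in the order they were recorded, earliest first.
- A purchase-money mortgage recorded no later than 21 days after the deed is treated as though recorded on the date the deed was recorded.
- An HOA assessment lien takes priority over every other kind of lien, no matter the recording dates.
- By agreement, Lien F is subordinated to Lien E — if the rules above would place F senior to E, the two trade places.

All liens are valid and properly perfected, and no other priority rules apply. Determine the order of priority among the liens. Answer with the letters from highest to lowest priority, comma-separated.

Effective dates: E was recorded 62 days after the deed — beyond 21 days — so no relation-back applies.
A is an HOA assessment lien, so it outranks all other liens regardless of date.
Remaining liens by effective date: C (Jul 4, 2015), B (Nov 11, 2015), F (Dec 2, 2015), E (Mar 5, 2016), D (Sep 11, 2016).
The subordination applies — F was senior to E — so F and E swap.

A, C, B, E, F, D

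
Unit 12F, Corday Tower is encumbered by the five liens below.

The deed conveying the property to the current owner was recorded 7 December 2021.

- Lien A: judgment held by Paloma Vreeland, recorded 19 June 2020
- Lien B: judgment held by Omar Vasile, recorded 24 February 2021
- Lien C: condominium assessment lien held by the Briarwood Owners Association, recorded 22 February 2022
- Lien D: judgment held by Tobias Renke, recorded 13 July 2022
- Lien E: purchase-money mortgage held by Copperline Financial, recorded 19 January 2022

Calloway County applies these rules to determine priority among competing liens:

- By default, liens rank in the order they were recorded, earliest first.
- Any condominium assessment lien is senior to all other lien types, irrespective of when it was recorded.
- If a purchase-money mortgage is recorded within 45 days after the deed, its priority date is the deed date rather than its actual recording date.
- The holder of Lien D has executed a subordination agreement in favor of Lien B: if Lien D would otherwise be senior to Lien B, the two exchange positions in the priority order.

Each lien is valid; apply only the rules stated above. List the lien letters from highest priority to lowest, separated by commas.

C, A, B, E, D

First, effective dates: E was recorded within the 45-day window, so its effective date is the deed date 7 December 2021.
C, as a condominium assessment lien, has superpriority and ranks first.
The other liens, earliest effective date first: A (19 June 2020), B (24 February 2021), E (7 December 2021), D (13 July 2022).
D already ranks below B; the subordination has no effect.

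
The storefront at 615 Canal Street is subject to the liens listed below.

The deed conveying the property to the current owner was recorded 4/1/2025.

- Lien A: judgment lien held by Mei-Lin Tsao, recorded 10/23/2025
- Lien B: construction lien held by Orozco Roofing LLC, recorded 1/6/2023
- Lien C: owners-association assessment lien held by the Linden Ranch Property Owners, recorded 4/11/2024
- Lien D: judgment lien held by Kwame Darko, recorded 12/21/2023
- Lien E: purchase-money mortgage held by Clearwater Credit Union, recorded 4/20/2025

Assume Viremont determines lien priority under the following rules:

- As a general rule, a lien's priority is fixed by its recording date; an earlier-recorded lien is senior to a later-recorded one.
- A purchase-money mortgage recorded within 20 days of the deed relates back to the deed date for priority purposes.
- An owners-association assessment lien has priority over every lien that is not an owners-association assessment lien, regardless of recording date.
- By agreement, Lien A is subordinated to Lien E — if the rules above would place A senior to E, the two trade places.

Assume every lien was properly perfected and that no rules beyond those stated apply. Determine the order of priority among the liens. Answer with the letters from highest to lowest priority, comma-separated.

C, B, D, E, A

Effective dates after the stated exceptions: E relates back to the deed date 4/1/2025.
C is an owners-association assessment lien and takes priority over every other lien.
Ordering the rest by effective date: B (1/6/2023), D (12/21/2023), E (4/1/2025), A (10/23/2025).
A is already junior to E, so the subordination agreement changes nothing.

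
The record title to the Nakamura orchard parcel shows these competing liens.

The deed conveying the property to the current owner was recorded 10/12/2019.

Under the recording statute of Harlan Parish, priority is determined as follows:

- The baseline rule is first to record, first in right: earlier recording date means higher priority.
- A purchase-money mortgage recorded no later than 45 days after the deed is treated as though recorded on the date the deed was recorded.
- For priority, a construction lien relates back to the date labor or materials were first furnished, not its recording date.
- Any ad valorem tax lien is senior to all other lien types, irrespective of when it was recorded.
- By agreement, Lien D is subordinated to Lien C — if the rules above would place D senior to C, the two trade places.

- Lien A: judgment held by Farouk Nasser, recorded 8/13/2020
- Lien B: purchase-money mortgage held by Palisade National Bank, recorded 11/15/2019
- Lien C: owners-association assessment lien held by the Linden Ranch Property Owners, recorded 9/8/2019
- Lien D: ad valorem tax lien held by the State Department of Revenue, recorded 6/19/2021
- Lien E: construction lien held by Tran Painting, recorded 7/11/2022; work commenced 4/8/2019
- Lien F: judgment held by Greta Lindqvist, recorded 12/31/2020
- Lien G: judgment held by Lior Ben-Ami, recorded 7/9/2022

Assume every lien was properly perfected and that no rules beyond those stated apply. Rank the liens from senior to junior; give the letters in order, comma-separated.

Effective dates: B was recorded within the 45-day window, so its effective date is the deed date 10/12/2019; E relates back to 4/8/2019 (work commenced).
D is an ad valorem tax lien and takes priority over every other lien.
Ordering the rest by effective date: E (4/8/2019), C (9/8/2019), B (10/12/2019), A (8/13/2020), F (12/31/2020), G (7/9/2022).
D is senior to C before the subordination, so the two trade places.

C, E, D, B, A, F, G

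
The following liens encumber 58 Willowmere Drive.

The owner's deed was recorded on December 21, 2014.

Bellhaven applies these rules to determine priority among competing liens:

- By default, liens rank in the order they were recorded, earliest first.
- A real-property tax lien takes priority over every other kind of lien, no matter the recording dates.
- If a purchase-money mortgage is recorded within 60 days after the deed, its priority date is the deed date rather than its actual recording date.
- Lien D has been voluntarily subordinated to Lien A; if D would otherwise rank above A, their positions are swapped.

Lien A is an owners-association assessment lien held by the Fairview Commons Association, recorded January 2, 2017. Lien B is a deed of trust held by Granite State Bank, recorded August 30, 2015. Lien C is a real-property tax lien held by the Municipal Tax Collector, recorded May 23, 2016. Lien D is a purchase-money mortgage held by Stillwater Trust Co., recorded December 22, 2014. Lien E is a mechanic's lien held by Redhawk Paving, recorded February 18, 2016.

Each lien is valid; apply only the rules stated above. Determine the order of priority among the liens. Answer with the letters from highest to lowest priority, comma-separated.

C, A, B, E, D

Adjusting effective dates: D's effective date is the deed date, December 21, 2014.
C is a real-property tax lien and takes priority over every other lien.
Among the remaining liens, by effective date: D (December 21, 2014), B (August 30, 2015), E (February 18, 2016), A (January 2, 2017).
Because D would otherwise rank above A, the subordination swaps them.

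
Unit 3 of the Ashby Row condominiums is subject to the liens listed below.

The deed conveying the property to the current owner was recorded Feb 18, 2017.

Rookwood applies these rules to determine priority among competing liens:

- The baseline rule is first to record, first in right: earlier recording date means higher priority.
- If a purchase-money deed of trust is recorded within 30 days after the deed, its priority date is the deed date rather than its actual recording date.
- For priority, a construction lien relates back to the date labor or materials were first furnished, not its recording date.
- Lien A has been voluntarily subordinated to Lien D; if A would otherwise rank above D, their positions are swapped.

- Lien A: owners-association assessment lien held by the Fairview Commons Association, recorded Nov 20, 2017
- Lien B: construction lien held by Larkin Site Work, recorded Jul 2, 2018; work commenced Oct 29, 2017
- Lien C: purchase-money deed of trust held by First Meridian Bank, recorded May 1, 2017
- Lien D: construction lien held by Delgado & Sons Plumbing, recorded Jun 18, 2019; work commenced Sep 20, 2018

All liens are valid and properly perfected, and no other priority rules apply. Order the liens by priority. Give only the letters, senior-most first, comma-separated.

First, effective dates: B is treated as recorded Oct 29, 2017, the work-commencement date; C was recorded 72 days after the deed — beyond 30 days — so no relation-back applies; D's effective date is Sep 20, 2018, when work began.
Sorted by effective date: C (May 1, 2017), B (Oct 29, 2017), A (Nov 20, 2017), D (Sep 20, 2018).
Because A would otherwise rank above D, the subordination swaps them.

C, B, D, A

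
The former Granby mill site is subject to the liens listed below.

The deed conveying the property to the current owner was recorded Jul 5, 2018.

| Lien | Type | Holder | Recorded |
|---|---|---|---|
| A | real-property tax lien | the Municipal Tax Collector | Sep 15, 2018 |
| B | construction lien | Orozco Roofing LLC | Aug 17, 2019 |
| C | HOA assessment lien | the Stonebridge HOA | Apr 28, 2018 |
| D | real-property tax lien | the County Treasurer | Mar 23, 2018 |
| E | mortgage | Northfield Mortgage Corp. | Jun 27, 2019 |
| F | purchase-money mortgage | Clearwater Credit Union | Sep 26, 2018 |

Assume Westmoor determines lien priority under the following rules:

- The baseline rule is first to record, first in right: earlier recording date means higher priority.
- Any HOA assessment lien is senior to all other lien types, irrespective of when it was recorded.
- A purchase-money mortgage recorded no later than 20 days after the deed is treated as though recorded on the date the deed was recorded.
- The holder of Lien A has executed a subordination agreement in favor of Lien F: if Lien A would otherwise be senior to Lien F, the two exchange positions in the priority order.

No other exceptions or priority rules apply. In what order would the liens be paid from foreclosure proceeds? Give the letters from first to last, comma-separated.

C, D, F, A, E, B

Effective dates: F was recorded 83 days after the deed — beyond 20 days — so no relation-back applies.
As an HOA assessment lien, C is senior to every other lien.
Among the remaining liens, by effective date: D (Mar 23, 2018), A (Sep 15, 2018), F (Sep 26, 2018), E (Jun 27, 2019), B (Aug 17, 2019).
Because A would otherwise rank above F, the subordination swaps them.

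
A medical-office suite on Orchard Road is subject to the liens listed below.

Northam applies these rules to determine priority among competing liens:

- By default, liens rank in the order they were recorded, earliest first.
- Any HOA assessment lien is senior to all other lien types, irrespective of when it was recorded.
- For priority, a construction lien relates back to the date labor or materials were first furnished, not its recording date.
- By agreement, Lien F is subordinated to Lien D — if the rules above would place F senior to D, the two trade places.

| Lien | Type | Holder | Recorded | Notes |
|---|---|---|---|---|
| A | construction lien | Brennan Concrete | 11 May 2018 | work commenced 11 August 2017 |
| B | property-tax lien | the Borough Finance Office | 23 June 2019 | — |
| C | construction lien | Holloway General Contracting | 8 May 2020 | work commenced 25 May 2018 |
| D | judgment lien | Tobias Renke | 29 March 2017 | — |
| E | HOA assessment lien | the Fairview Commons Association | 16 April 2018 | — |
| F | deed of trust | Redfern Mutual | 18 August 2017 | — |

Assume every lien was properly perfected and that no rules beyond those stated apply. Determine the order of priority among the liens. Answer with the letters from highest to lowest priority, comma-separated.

E, D, A, F, C, B

Effective dates: A's effective date is 11 August 2017, when work began; C's effective date is 25 May 2018, when work began.
E is an HOA assessment lien, so it outranks all other liens regardless of date.
Ordering the rest by effective date: D (29 March 2017), A (11 August 2017), F (18 August 2017), C (25 May 2018), B (23 June 2019).
F is already junior to D, so the subordination agreement changes nothing.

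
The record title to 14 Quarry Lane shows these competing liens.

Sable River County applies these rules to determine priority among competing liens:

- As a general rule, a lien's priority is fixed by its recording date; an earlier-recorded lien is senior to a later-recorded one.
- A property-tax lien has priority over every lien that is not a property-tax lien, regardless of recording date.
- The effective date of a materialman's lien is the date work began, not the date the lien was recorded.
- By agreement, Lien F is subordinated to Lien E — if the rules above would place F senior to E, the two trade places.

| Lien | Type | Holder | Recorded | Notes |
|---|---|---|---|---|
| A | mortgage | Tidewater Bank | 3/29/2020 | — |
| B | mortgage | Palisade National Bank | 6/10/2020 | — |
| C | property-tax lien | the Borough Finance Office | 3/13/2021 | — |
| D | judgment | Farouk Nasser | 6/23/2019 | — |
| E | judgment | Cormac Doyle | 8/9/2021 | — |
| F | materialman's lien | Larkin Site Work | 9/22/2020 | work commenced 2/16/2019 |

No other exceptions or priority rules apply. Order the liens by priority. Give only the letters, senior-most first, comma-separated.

C, E, D, A, B, F

Effective dates: F relates back to 2/16/2019 (work commenced).
C is a property-tax lien, so it outranks all other liens regardless of date.
Remaining liens by effective date: F (2/16/2019), D (6/23/2019), A (3/29/2020), B (6/10/2020), E (8/9/2021).
The subordination applies — F was senior to E — so F and E swap.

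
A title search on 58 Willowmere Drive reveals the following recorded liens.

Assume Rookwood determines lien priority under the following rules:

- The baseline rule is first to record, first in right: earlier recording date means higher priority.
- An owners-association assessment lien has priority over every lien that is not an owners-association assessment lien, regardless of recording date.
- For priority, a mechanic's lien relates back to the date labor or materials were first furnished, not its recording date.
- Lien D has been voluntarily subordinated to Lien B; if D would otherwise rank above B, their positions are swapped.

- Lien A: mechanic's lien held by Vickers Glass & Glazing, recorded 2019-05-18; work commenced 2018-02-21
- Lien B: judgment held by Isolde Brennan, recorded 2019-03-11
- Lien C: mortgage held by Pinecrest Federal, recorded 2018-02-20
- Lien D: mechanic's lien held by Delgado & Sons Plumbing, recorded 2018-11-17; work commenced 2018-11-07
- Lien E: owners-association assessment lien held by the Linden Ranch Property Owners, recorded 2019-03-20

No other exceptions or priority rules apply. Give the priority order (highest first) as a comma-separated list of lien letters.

E, C, A, B, D

First, effective dates: A's effective date is 2018-02-21, when work began; D relates back to 2018-11-07 (work commenced).
E is an owners-association assessment lien and takes priority over every other lien.
The other liens, earliest effective date first: C (2018-02-20), A (2018-02-21), D (2018-11-07), B (2019-03-11).
Because D would otherwise rank above B, the subordination swaps them.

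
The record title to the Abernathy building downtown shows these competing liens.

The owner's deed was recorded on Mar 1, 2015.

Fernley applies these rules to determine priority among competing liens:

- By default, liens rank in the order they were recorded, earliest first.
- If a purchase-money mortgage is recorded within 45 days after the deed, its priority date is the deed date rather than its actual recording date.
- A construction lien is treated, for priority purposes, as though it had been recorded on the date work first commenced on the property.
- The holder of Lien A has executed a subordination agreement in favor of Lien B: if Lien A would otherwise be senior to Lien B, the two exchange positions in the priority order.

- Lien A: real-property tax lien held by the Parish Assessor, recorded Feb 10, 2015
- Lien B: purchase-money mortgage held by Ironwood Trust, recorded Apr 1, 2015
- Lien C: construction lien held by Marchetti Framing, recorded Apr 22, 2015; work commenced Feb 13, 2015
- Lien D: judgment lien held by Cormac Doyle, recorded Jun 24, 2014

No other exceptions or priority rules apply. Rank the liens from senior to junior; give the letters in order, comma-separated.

Effective dates: B was recorded within the 45-day window, so its effective date is the deed date Mar 1, 2015; C's effective date is Feb 13, 2015, when work began.
Ordering by effective date: D (Jun 24, 2014), A (Feb 10, 2015), C (Feb 13, 2015), B (Mar 1, 2015).
Because A would otherwise rank above B, the subordination swaps them.

D, B, C, A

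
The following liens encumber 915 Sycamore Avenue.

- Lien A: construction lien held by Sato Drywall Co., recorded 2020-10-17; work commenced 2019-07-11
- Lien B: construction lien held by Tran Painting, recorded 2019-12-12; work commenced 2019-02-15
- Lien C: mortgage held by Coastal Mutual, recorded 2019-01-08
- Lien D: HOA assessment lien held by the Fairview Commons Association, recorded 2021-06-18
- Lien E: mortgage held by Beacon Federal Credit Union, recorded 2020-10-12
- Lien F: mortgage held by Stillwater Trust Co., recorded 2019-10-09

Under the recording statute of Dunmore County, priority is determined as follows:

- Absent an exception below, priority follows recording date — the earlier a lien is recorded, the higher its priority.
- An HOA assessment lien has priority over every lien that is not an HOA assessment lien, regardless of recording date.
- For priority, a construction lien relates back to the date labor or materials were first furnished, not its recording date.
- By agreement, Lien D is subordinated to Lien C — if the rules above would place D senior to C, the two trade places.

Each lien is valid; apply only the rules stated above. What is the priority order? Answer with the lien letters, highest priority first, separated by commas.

C, D, B, A, F, E

Adjusting effective dates: A is treated as recorded 2019-07-11, the work-commencement date; B relates back to 2019-02-15 (work commenced).
As an HOA assessment lien, D is senior to every other lien.
Ordering the rest by effective date: C (2019-01-08), B (2019-02-15), A (2019-07-11), F (2019-10-09), E (2020-10-12).
Because D would otherwise rank above C, the subordination swaps them.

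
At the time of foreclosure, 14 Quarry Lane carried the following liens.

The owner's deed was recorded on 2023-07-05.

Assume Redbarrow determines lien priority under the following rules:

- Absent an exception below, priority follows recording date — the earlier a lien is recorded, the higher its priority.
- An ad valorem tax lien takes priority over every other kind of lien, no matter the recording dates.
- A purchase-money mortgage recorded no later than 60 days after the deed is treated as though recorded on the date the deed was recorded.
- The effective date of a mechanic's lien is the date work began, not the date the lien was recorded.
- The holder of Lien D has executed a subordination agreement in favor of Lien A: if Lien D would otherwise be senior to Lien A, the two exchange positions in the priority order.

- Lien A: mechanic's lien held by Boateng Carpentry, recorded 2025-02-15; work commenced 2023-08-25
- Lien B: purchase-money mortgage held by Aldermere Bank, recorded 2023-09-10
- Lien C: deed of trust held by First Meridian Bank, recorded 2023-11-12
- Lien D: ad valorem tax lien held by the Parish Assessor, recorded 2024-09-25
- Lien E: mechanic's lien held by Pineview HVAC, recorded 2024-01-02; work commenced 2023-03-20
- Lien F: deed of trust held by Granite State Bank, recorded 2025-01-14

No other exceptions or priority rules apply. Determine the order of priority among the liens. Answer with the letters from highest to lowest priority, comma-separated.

A, E, D, B, C, F

Adjusting effective dates: A's effective date is 2023-08-25, when work began; B missed the 60-day window (67 days after the deed), so its recording date stands; E relates back to 2023-03-20 (work commenced).
D is an ad valorem tax lien and takes priority over every other lien.
The other liens, earliest effective date first: E (2023-03-20), A (2023-08-25), B (2023-09-10), C (2023-11-12), F (2025-01-14).
Because D would otherwise rank above A, the subordination swaps them.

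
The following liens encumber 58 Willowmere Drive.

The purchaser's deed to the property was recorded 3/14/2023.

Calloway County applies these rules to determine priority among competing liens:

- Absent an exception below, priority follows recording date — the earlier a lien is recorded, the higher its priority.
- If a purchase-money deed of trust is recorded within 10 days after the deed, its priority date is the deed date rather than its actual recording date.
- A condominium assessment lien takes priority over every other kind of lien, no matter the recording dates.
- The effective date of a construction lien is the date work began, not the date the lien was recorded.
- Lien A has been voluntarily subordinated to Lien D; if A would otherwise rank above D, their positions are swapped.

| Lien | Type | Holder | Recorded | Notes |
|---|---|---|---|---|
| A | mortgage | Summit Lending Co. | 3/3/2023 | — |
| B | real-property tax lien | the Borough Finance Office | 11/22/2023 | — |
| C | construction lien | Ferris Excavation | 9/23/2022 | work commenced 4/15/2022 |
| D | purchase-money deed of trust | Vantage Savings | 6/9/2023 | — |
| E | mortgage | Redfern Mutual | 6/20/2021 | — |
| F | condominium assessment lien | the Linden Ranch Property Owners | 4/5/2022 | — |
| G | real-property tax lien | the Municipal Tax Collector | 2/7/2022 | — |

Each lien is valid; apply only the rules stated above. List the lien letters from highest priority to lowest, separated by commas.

F, E, G, C, D, A, B

First, effective dates: C's effective date is 4/15/2022, when work began; D missed the 10-day window (87 days after the deed), so its recording date stands.
F, as a condominium assessment lien, has superpriority and ranks first.
Ordering the rest by effective date: E (6/20/2021), G (2/7/2022), C (4/15/2022), A (3/3/2023), D (6/9/2023), B (11/22/2023).
A would otherwise be senior to D, so under the subordination agreement A and D exchange positions.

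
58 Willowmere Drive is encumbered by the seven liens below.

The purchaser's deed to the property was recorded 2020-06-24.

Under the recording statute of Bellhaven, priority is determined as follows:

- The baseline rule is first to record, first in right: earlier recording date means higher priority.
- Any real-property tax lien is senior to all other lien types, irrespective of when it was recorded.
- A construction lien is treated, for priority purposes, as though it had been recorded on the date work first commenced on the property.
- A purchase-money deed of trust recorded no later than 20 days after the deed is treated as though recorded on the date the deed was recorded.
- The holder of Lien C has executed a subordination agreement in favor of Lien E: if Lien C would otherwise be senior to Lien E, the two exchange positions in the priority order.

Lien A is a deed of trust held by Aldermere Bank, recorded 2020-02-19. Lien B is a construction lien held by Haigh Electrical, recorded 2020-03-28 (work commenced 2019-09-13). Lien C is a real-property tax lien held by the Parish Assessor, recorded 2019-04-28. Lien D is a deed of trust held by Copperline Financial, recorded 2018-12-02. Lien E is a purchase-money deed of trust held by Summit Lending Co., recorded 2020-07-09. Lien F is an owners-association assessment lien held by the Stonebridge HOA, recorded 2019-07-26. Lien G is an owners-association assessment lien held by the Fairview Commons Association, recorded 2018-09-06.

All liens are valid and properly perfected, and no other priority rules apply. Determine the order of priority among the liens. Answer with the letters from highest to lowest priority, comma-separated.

First, effective dates: B is treated as recorded 2019-09-13, the work-commencement date; E's effective date is the deed date, 2020-06-24.
C, as a real-property tax lien, has superpriority and ranks first.
Remaining liens by effective date: G (2018-09-06), D (2018-12-02), F (2019-07-26), B (2019-09-13), A (2020-02-19), E (2020-06-24).
The subordination applies — C was senior to E — so C and E swap.

E, G, D, F, B, A, C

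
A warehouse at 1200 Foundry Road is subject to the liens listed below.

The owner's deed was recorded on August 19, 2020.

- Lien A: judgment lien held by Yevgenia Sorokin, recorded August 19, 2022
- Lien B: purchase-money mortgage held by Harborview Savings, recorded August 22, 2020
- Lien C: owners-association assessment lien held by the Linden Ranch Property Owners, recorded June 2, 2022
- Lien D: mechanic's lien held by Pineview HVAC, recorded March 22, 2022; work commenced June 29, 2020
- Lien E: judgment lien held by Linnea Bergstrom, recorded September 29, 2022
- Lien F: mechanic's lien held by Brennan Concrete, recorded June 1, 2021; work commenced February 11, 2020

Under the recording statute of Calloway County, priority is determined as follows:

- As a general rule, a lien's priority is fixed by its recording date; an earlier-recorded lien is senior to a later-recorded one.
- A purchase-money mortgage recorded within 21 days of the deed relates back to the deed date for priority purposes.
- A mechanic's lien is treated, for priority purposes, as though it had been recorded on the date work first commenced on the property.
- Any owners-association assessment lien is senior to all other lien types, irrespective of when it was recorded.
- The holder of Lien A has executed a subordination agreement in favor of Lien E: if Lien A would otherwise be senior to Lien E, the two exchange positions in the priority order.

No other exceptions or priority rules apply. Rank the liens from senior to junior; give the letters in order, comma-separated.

Effective dates after the stated exceptions: B's effective date is the deed date, August 19, 2020; D is treated as recorded June 29, 2020, the work-commencement date; F relates back to February 11, 2020 (work commenced).
C, as an owners-association assessment lien, has superpriority and ranks first.
Remaining liens by effective date: F (February 11, 2020), D (June 29, 2020), B (August 19, 2020), A (August 19, 2022), E (September 29, 2022).
A is senior to E before the subordination, so the two trade places.

C, F, D, B, E, A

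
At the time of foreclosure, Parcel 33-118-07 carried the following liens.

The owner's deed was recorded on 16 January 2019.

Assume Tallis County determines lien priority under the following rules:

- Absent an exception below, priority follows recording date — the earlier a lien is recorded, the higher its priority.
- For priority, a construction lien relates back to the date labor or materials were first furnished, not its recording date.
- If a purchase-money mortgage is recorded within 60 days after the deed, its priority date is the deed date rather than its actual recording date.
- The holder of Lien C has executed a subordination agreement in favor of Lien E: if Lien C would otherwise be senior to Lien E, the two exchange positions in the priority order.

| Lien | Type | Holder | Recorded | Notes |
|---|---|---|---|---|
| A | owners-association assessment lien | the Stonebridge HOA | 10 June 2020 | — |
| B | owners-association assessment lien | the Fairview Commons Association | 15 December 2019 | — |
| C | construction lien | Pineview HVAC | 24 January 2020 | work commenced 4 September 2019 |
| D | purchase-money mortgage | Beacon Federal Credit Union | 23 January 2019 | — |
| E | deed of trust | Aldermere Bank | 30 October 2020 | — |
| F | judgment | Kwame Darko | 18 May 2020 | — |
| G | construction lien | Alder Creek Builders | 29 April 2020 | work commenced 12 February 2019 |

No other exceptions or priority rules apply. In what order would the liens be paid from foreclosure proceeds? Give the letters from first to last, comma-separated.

Effective dates: C relates back to 4 September 2019 (work commenced); D was recorded within the 60-day window, so its effective date is the deed date 16 January 2019; G's effective date is 12 February 2019, when work began.
By effective date, earliest first: D (16 January 2019), G (12 February 2019), C (4 September 2019), B (15 December 2019), F (18 May 2020), A (10 June 2020), E (30 October 2020).
C is senior to E before the subordination, so the two trade places.

D, G, E, B, F, A, C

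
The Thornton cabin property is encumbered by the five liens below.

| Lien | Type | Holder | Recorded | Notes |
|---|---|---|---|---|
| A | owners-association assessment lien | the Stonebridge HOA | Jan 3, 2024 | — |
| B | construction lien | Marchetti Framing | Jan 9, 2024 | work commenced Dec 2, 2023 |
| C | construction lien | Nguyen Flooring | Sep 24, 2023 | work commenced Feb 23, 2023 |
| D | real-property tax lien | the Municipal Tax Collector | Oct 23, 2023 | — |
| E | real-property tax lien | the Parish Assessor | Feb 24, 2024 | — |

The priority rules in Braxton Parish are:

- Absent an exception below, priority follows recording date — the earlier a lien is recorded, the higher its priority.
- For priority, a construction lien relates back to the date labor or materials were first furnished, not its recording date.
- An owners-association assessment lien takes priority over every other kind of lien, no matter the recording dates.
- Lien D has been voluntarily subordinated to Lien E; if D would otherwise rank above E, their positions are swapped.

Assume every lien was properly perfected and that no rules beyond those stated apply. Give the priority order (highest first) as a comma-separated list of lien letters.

A, C, E, B, D

Effective dates: B is treated as recorded Dec 2, 2023, the work-commencement date; C's effective date is Feb 23, 2023, when work began.
A is an owners-association assessment lien and takes priority over every other lien.
Ordering the rest by effective date: C (Feb 23, 2023), D (Oct 23, 2023), B (Dec 2, 2023), E (Feb 24, 2024).
The subordination applies — D was senior to E — so D and E swap.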